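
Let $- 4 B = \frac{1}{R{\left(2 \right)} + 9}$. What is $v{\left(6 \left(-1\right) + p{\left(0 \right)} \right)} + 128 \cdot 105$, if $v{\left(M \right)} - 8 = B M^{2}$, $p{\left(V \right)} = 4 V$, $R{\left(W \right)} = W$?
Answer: $\frac{147919}{11} \approx 13447.0$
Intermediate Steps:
$B = - \frac{1}{44}$ ($B = - \frac{1}{4 \left(2 + 9\right)} = - \frac{1}{4 \cdot 11} = \left(- \frac{1}{4}\right) \frac{1}{11} = - \frac{1}{44} \approx -0.022727$)
$v{\left(M \right)} = 8 - \frac{M^{2}}{44}$
$v{\left(6 \left(-1\right) + p{\left(0 \right)} \right)} + 128 \cdot 105 = \left(8 - \frac{\left(6 \left(-1\right) + 4 \cdot 0\right)^{2}}{44}\right) + 128 \cdot 105 = \left(8 - \frac{\left(-6 + 0\right)^{2}}{44}\right) + 13440 = \left(8 - \frac{\left(-6\right)^{2}}{44}\right) + 13440 = \left(8 - \frac{9}{11}\right) + 13440 = \frac{79}{11} + 13440 = \frac{147919}{11}$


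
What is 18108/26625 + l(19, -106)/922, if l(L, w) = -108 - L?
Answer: 4438067/8182750 ≈ 0.54237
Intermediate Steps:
18108/26625 + l(19, -106)/922 = 18108/26625 + (-108 - 1*19)/922 = 18108*(1/26625) + (-108 - 19)*(1/922) = 6036/8875 - 127*1/922 = 6036/8875 - 127/922 = 4438067/8182750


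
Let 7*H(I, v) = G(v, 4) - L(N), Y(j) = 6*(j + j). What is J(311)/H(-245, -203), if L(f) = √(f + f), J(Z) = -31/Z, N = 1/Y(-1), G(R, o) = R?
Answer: 264306/76896305 - 217*I*√6/76896305 ≈ 0.0034372 - 6.9124e-6*I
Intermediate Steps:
Y(j) = 12*j (Y(j) = 6*(2*j) = 12*j)
N = -1/12 (N = 1/(12*(-1)) = 1/(-12) = -1/12 ≈ -0.083333)
L(f) = √2*√f (L(f) = √(2*f) = √2*√f)
H(I, v) = v/7 - I*√6/42 (H(I, v) = (v - √2*√(-1/12))/7 = (v - √2*I*√3/6)/7 = (v - I*√6/6)/7 = v/7 - I*√6/42)
J(311)/H(-245, -203) = (-31/311)/((⅐)*(-203) - I*√6/42) = (-31*1/311)/(-29 - I*√6/42) = -31/(311*(-29 - I*√6/42))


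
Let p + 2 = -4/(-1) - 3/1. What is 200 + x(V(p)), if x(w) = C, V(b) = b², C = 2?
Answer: 202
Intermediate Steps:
p = -1 (p = -2 + (-4/(-1) - 3/1) = -2 + (-4*(-1) - 3*1) = -2 + (4 - 3) = -2 + 1 = -1)
x(w) = 2
200 + x(V(p)) = 200 + 2 = 202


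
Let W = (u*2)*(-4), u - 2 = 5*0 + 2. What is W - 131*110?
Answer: -14442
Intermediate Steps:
u = 4 (u = 2 + (5*0 + 2) = 2 + (0 + 2) = 2 + 2 = 4)
W = -32 (W = (4*2)*(-4) = 8*(-4) = -32)
W - 131*110 = -32 - 131*110 = -32 - 14410 = -14442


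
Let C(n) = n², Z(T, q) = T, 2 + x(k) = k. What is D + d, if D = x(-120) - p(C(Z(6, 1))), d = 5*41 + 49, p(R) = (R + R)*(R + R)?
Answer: -5052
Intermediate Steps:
x(k) = -2 + k
p(R) = 4*R² (p(R) = (2*R)*(2*R) = 4*R²)
d = 254 (d = 205 + 49 = 254)
D = -5306 (D = (-2 - 120) - 4*(6²)² = -122 - 4*36² = -122 - 4*1296 = -122 - 1*5184 = -122 - 5184 = -5306)
D + d = -5306 + 254 = -5052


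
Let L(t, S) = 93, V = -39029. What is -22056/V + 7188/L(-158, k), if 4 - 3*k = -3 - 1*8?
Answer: 98020/1259 ≈ 77.855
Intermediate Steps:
k = 5 (k = 4/3 - (-3 - 1*8)/3 = 4/3 - (-3 - 8)/3 = 4/3 - 1/3*(-11) = 4/3 + 11/3 = 5)
-22056/V + 7188/L(-158, k) = -22056/(-39029) + 7188/93 = -22056*(-1/39029) + 7188*(1/93) = 22056/39029 + 2396/31 = 98020/1259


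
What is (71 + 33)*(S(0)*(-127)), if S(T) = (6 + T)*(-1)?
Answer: 79248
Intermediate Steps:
S(T) = -6 - T
(71 + 33)*(S(0)*(-127)) = (71 + 33)*((-6 - 1*0)*(-127)) = 104*((-6 + 0)*(-127)) = 104*(-6*(-127)) = 104*762 = 79248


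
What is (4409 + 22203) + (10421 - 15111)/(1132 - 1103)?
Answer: 767058/29 ≈ 26450.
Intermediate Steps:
(4409 + 22203) + (10421 - 15111)/(1132 - 1103) = 26612 - 4690/29 = 767058/29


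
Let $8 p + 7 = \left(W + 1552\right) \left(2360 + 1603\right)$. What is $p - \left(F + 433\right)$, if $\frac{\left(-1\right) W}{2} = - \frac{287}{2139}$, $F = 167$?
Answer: $\frac{4382691551}{5704} \approx 7.6835 \cdot 10^{5}$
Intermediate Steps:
$W = \frac{574}{2139}$ ($W = - 2 \left(- \frac{287}{2139}\right) = - 2 \left(\left(-287\right) \frac{1}{2139}\right) = \left(-2\right) \left(- \frac{287}{2139}\right) = \frac{574}{2139} \approx 0.26835$)
$p = \frac{4386113951}{5704}$ ($p = - \frac{7}{8} + \frac{\left(\frac{574}{2139} + 1552\right) \left(2360 + 1603\right)}{8} = - \frac{7}{8} + \frac{\frac{3320302}{2139} \cdot 3963}{8} = - \frac{7}{8} + \frac{1}{8} \cdot \frac{4386118942}{713} = - \frac{7}{8} + \frac{2193059471}{2852} = \frac{4386113951}{5704} \approx 7.6895 \cdot 10^{5}$)
$p - \left(F + 433\right) = \frac{4386113951}{5704} - \left(167 + 433\right) = \frac{4386113951}{5704} - 600 = \frac{4382691551}{5704}$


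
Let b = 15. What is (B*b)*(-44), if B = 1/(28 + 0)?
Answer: -165/7 ≈ -23.571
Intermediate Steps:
B = 1/28 ≈ 0.035714
(B*b)*(-44) = ((1/28)*15)*(-44) = (15/28)*(-44) = -165/7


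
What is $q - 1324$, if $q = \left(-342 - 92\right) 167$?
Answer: $-73802$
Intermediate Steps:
$q = -72478$ ($q = \left(-434\right) 167 = -72478$)
$q - 1324 = -72478 - 1324 = -73802$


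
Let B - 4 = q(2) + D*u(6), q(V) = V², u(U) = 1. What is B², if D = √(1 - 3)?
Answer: (8 + I*√2)² ≈ 62.0 + 22.627*I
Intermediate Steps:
D = I*√2 (D = √(-2) = I*√2 ≈ 1.4142*I)
B = 8 + I*√2 (B = 4 + (2² + (I*√2)*1) = 4 + (4 + I*√2) = 8 + I*√2 ≈ 8.0 + 1.4142*I)
B² = (8 + I*√2)²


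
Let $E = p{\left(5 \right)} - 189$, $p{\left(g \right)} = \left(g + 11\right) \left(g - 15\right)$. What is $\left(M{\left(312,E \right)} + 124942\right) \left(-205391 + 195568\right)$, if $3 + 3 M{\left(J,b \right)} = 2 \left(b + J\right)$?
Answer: $- \frac{3681159427}{3} \approx -1.2271 \cdot 10^{9}$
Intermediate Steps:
$p{\left(g \right)} = \left(-15 + g\right) \left(11 + g\right)$ ($p{\left(g \right)} = \left(11 + g\right) \left(-15 + g\right) = \left(-15 + g\right) \left(11 + g\right)$)
$E = -349$ ($E = \left(-165 + 5^{2} - 20\right) - 189 = \left(-165 + 25 - 20\right) - 189 = -160 - 189 = -349$)
$M{\left(J,b \right)} = -1 + \frac{2 J}{3} + \frac{2 b}{3}$ ($M{\left(J,b \right)} = -1 + \frac{2 \left(b + J\right)}{3} = -1 + \frac{2 \left(J + b\right)}{3} = -1 + \frac{2 J + 2 b}{3} = -1 + \left(\frac{2 J}{3} + \frac{2 b}{3}\right) = -1 + \frac{2 J}{3} + \frac{2 b}{3}$)
$\left(M{\left(312,E \right)} + 124942\right) \left(-205391 + 195568\right) = \left(\left(-1 + \frac{2}{3} \cdot 312 + \frac{2}{3} \left(-349\right)\right) + 124942\right) \left(-205391 + 195568\right) = \left(\left(-1 + 208 - \frac{698}{3}\right) + 124942\right) \left(-9823\right) = \left(- \frac{77}{3} + 124942\right) \left(-9823\right) = \frac{374749}{3} \left(-9823\right) = - \frac{3681159427}{3}$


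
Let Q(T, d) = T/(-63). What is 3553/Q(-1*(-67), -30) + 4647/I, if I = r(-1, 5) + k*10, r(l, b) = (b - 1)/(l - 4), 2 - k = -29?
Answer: -344498349/103582 ≈ -3325.9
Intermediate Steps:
k = 31 (k = 2 - 1*(-29) = 2 + 29 = 31)
r(l, b) = (-1 + b)/(-4 + l)
Q(T, d) = -T/63 (Q(T, d) = T*(-1/63) = -T/63)
I = 1546/5 (I = (-1 + 5)/(-4 - 1) + 31*10 = 4/(-5) + 310 = -1/5*4 + 310 = -4/5 + 310 = 1546/5 ≈ 309.20)
3553/Q(-1*(-67), -30) + 4647/I = 3553/((-(-1)*(-67)/63)) + 4647/(1546/5) = 3553/((-1/63*67)) + 4647*(5/1546) = 3553/(-67/63) + 23235/1546 = 3553*(-63/67) + 23235/1546 = -223839/67 + 23235/1546 = -344498349/103582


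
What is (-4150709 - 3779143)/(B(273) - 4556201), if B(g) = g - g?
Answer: 118356/68003 ≈ 1.7405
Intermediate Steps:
B(g) = 0
(-4150709 - 3779143)/(B(273) - 4556201) = (-4150709 - 3779143)/(0 - 4556201) = -7929852/(-4556201) = -7929852*(-1/4556201) = 118356/68003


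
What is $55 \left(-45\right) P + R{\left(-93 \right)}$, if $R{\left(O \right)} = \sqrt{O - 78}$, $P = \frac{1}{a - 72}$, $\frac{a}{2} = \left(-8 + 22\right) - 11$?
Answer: $\frac{75}{2} + 3 i \sqrt{19} \approx 37.5 + 13.077 i$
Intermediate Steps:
$a = 6$ ($a = 2 \left(\left(-8 + 22\right) - 11\right) = 2 \left(14 - 11\right) = 2 \cdot 3 = 6$)
$P = - \frac{1}{66}$ ($P = \frac{1}{6 - 72} = \frac{1}{-66} = - \frac{1}{66} \approx -0.015152$)
$R{\left(O \right)} = \sqrt{-78 + O}$
$55 \left(-45\right) P + R{\left(-93 \right)} = 55 \left(-45\right) \left(- \frac{1}{66}\right) + \sqrt{-78 - 93} = \left(-2475\right) \left(- \frac{1}{66}\right) + \sqrt{-171} = \frac{75}{2} + 3 i \sqrt{19}$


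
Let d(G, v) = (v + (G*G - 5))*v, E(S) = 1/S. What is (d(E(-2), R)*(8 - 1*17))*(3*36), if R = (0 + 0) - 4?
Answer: -34020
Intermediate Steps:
R = -4 (R = 0 - 4 = -4)
d(G, v) = v*(-5 + v + G**2) (d(G, v) = (v + (G**2 - 5))*v = (v + (-5 + G**2))*v = (-5 + v + G**2)*v = v*(-5 + v + G**2))
(d(E(-2), R)*(8 - 1*17))*(3*36) = ((-4*(-5 - 4 + (1/(-2))**2))*(8 - 1*17))*(3*36) = ((-4*(-5 - 4 + (-1/2)**2))*(8 - 17))*108 = (-4*(-5 - 4 + 1/4)*(-9))*108 = (-4*(-35/4)*(-9))*108 = (35*(-9))*108 = -315*108 = -34020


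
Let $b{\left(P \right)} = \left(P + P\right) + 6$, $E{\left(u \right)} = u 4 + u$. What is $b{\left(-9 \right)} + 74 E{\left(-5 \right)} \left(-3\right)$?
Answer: $5538$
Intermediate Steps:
$E{\left(u \right)} = 5 u$ ($E{\left(u \right)} = 4 u + u = 5 u$)
$b{\left(P \right)} = 6 + 2 P$ ($b{\left(P \right)} = 2 P + 6 = 6 + 2 P$)
$b{\left(-9 \right)} + 74 E{\left(-5 \right)} \left(-3\right) = \left(6 + 2 \left(-9\right)\right) + 74 \cdot 5 \left(-5\right) \left(-3\right) = \left(6 - 18\right) + 74 \left(\left(-25\right) \left(-3\right)\right) = -12 + 74 \cdot 75 = -12 + 5550 = 5538$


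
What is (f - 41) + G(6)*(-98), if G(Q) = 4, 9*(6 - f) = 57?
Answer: -1300/3 ≈ -433.33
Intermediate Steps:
f = -⅓ (f = 6 - ⅑*57 = 6 - 19/3 = -⅓ ≈ -0.33333)
(f - 41) + G(6)*(-98) = (-⅓ - 41) + 4*(-98) = -124/3 - 392 = -1300/3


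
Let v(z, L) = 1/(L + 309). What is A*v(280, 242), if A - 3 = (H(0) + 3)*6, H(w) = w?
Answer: 21/551 ≈ 0.038113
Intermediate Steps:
v(z, L) = 1/(309 + L)
A = 21 (A = 3 + (0 + 3)*6 = 3 + 3*6 = 3 + 18 = 21)
A*v(280, 242) = 21/(309 + 242) = 21/551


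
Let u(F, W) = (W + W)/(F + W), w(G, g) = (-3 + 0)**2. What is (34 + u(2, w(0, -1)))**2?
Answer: 153664/121 ≈ 1270.0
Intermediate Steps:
w(G, g) = 9 (w(G, g) = (-3)**2 = 9)
u(F, W) = 2*W/(F + W) (u(F, W) = (2*W)/(F + W) = 2*W/(F + W))
(34 + u(2, w(0, -1)))**2 = (34 + 2*9/(2 + 9))**2 = (34 + 2*9/11)**2 = (34 + 2*9*(1/11))**2 = (34 + 18/11)**2 = (392/11)**2 = 153664/121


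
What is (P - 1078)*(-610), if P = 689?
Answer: 237290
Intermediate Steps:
(P - 1078)*(-610) = (689 - 1078)*(-610) = -389*(-610) = 237290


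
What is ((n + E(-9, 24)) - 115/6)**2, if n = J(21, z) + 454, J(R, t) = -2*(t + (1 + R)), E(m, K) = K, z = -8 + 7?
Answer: 6255001/36 ≈ 1.7375e+5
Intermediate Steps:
z = -1
J(R, t) = -2 - 2*R - 2*t (J(R, t) = -2*(1 + R + t) = -2 - 2*R - 2*t)
n = 412 (n = (-2 - 2*21 - 2*(-1)) + 454 = (-2 - 42 + 2) + 454 = -42 + 454 = 412)
((n + E(-9, 24)) - 115/6)**2 = ((412 + 24) - 115/6)**2 = (436 - 115/6)**2 = (2501/6)**2 = 6255001/36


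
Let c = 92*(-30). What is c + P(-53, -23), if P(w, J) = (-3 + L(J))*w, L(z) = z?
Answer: -1382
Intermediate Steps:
c = -2760
P(w, J) = w*(-3 + J) (P(w, J) = (-3 + J)*w = w*(-3 + J))
c + P(-53, -23) = -2760 - 53*(-3 - 23) = -2760 - 53*(-26) = -2760 + 1378 = -1382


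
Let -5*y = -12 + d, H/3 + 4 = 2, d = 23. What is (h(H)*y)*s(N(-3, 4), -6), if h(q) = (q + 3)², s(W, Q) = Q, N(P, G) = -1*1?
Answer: 594/5 ≈ 118.80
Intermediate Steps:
N(P, G) = -1
H = -6 (H = -12 + 3*2 = -12 + 6 = -6)
h(q) = (3 + q)²
y = -11/5 (y = -(-12 + 23)/5 = -⅕*11 = -11/5 ≈ -2.2000)
(h(H)*y)*s(N(-3, 4), -6) = ((3 - 6)²*(-11/5))*(-6) = ((-3)²*(-11/5))*(-6) = (9*(-11/5))*(-6) = -99/5*(-6) = 594/5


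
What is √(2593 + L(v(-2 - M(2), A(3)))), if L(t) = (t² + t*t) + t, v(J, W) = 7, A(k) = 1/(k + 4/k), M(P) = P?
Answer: √2698 ≈ 51.942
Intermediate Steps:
L(t) = t + 2*t² (L(t) = (t² + t²) + t = 2*t² + t = t + 2*t²)
√(2593 + L(v(-2 - M(2), A(3)))) = √(2593 + 7*(1 + 2*7)) = √(2593 + 7*(1 + 14)) = √(2593 + 7*15) = √(2593 + 105) = √2698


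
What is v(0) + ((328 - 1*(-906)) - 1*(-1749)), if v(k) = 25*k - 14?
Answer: 2969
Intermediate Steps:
v(k) = -14 + 25*k
v(0) + ((328 - 1*(-906)) - 1*(-1749)) = (-14 + 25*0) + ((328 - 1*(-906)) - 1*(-1749)) = (-14 + 0) + ((328 + 906) + 1749) = -14 + (1234 + 1749) = -14 + 2983 = 2969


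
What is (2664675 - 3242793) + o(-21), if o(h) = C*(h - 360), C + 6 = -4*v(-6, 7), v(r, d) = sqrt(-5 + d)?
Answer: -575832 + 1524*sqrt(2) ≈ -5.7368e+5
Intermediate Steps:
C = -6 - 4*sqrt(2) (C = -6 - 4*sqrt(-5 + 7) = -6 - 4*sqrt(2) ≈ -11.657)
o(h) = (-360 + h)*(-6 - 4*sqrt(2)) (o(h) = (-6 - 4*sqrt(2))*(h - 360) = (-6 - 4*sqrt(2))*(-360 + h) = (-360 + h)*(-6 - 4*sqrt(2)))
(2664675 - 3242793) + o(-21) = (2664675 - 3242793) - 2*(-360 - 21)*(3 + 2*sqrt(2)) = -578118 - 2*(-381)*(3 + 2*sqrt(2)) = -578118 + (2286 + 1524*sqrt(2)) = -575832 + 1524*sqrt(2)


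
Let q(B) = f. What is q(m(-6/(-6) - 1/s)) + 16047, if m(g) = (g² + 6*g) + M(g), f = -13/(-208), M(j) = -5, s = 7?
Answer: 256753/16 ≈ 16047.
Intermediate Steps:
f = 1/16 (f = -13*(-1/208) = 1/16 ≈ 0.062500)
m(g) = -5 + g² + 6*g (m(g) = (g² + 6*g) - 5 = -5 + g² + 6*g)
q(B) = 1/16
q(m(-6/(-6) - 1/s)) + 16047 = 1/16 + 16047 = 256753/16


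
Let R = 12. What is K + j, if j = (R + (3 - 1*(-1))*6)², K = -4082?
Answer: -2786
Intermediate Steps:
j = 1296 (j = (12 + (3 - 1*(-1))*6)² = (12 + (3 + 1)*6)² = (12 + 4*6)² = (12 + 24)² = 36² = 1296)
K + j = -4082 + 1296 = -2786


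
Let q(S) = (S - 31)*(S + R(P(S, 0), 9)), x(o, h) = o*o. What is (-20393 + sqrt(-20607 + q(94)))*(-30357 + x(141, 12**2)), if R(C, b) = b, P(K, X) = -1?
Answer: 213637068 - 10476*I*sqrt(14118) ≈ 2.1364e+8 - 1.2448e+6*I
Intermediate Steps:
x(o, h) = o**2
q(S) = (-31 + S)*(9 + S) (q(S) = (S - 31)*(S + 9) = (-31 + S)*(9 + S))
(-20393 + sqrt(-20607 + q(94)))*(-30357 + x(141, 12**2)) = (-20393 + sqrt(-20607 + (-279 + 94**2 - 22*94)))*(-30357 + 141**2) = (-20393 + sqrt(-20607 + (-279 + 8836 - 2068)))*(-30357 + 19881) = (-20393 + sqrt(-20607 + 6489))*(-10476) = (-20393 + sqrt(-14118))*(-10476) = (-20393 + I*sqrt(14118))*(-10476) = 213637068 - 10476*I*sqrt(14118)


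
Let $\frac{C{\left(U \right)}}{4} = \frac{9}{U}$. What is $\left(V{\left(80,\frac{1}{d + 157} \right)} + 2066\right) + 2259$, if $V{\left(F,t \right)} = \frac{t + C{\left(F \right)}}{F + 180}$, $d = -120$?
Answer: $\frac{832130353}{192400} \approx 4325.0$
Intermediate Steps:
$C{\left(U \right)} = \frac{36}{U}$ ($C{\left(U \right)} = 4 \frac{9}{U} = \frac{36}{U}$)
$V{\left(F,t \right)} = \frac{t + \frac{36}{F}}{180 + F}$ ($V{\left(F,t \right)} = \frac{t + \frac{36}{F}}{F + 180} = \frac{t + \frac{36}{F}}{180 + F}$)
$\left(V{\left(80,\frac{1}{d + 157} \right)} + 2066\right) + 2259 = \left(\frac{36 + \frac{80}{-120 + 157}}{80 \left(180 + 80\right)} + 2066\right) + 2259 = \left(\frac{36 + \frac{80}{37}}{80 \cdot 260} + 2066\right) + 2259 = \left(\frac{1}{80} \cdot \frac{1}{260} \left(36 + 80 \cdot \frac{1}{37}\right) + 2066\right) + 2259 = \left(\frac{1}{80} \cdot \frac{1}{260} \left(36 + \frac{80}{37}\right) + 2066\right) + 2259 = \left(\frac{1}{80} \cdot \frac{1}{260} \cdot \frac{1412}{37} + 2066\right) + 2259 = \left(\frac{353}{192400} + 2066\right) + 2259 = \frac{397498753}{192400} + 2259 = \frac{832130353}{192400}$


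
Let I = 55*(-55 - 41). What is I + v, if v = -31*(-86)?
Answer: -2614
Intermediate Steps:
v = 2666
I = -5280 (I = 55*(-96) = -5280)
I + v = -5280 + 2666 = -2614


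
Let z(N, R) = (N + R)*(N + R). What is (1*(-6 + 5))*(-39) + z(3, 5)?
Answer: 103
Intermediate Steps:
z(N, R) = (N + R)²
(1*(-6 + 5))*(-39) + z(3, 5) = (1*(-6 + 5))*(-39) + (3 + 5)² = (1*(-1))*(-39) + 8² = -1*(-39) + 64 = 39 + 64 = 103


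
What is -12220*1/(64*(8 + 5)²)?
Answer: -235/208 ≈ -1.1298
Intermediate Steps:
-12220*1/(64*(8 + 5)²) = -12220/((-8*13)²) = -12220/((-104)²) = -12220/10816 = -12220*1/10816 = -235/208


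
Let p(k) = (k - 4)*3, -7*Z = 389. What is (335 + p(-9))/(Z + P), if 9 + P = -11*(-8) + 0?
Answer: 518/41 ≈ 12.634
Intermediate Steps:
Z = -389/7 (Z = -⅐*389 = -389/7 ≈ -55.571)
P = 79 (P = -9 + (-11*(-8) + 0) = -9 + (88 + 0) = -9 + 88 = 79)
p(k) = -12 + 3*k (p(k) = (-4 + k)*3 = -12 + 3*k)
(335 + p(-9))/(Z + P) = (335 + (-12 + 3*(-9)))/(-389/7 + 79) = (335 + (-12 - 27))/(164/7) = (335 - 39)*(7/164) = 296*(7/164) = 518/41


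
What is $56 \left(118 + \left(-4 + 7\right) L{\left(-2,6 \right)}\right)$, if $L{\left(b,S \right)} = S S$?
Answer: $12656$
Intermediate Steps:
$L{\left(b,S \right)} = S^{2}$
$56 \left(118 + \left(-4 + 7\right) L{\left(-2,6 \right)}\right) = 56 \left(118 + \left(-4 + 7\right) 6^{2}\right) = 56 \left(118 + 3 \cdot 36\right) = 56 \left(118 + 108\right) = 56 \cdot 226 = 12656$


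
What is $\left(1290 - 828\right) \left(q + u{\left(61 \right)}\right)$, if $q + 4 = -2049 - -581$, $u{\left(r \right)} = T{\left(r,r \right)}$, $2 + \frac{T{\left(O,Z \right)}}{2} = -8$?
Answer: $-689304$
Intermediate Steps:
$T{\left(O,Z \right)} = -20$ ($T{\left(O,Z \right)} = -4 + 2 \left(-8\right) = -4 - 16 = -20$)
$u{\left(r \right)} = -20$
$q = -1472$ ($q = -4 - 1468 = -1472$)
$\left(1290 - 828\right) \left(q + u{\left(61 \right)}\right) = \left(1290 - 828\right) \left(-1472 - 20\right) = 462 \left(-1492\right) = -689304$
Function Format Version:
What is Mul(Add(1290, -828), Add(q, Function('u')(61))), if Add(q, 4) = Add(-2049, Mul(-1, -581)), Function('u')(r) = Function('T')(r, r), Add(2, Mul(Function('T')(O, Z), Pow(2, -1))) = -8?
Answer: -689304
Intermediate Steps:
Function('T')(O, Z) = -20 (Function('T')(O, Z) = Add(-4, Mul(2, -8)) = Add(-4, -16) = -20)
Function('u')(r) = -20
q = -1472 (q = Add(-4, Add(-2049, Mul(-1, -581))) = Add(-4, Add(-2049, 581)) = Add(-4, -1468) = -1472)
Mul(Add(1290, -828), Add(q, Function('u')(61))) = Mul(Add(1290, -828), Add(-1472, -20)) = Mul(462, -1492) = -689304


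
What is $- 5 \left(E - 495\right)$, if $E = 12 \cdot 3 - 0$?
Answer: $2295$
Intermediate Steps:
$E = 36$ ($E = 36 + 0 = 36$)
$- 5 \left(E - 495\right) = - 5 \left(36 - 495\right) = \left(-5\right) \left(-459\right) = 2295$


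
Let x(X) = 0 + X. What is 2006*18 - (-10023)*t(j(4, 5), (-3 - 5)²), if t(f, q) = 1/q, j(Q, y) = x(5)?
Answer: 2320935/64 ≈ 36265.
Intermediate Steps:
x(X) = X
j(Q, y) = 5
2006*18 - (-10023)*t(j(4, 5), (-3 - 5)²) = 2006*18 - (-10023)/((-3 - 5)²) = 36108 - (-10023)/((-8)²) = 36108 - (-10023)/64 = 36108 - 1*(-10023/64) = 36108 + 10023/64 = 2320935/64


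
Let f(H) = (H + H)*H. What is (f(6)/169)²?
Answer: 5184/28561 ≈ 0.18151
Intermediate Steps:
f(H) = 2*H² (f(H) = (2*H)*H = 2*H²)
(f(6)/169)² = ((2*6²)/169)² = ((2*36)*(1/169))² = (72*(1/169))² = (72/169)² = 5184/28561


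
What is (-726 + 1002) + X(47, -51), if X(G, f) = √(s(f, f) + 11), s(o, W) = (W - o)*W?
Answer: 276 + √11 ≈ 279.32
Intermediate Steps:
s(o, W) = W*(W - o)
X(G, f) = √11 (X(G, f) = √(f*(f - f) + 11) = √(f*0 + 11) = √(0 + 11) = √11)
(-726 + 1002) + X(47, -51) = (-726 + 1002) + √11 = 276 + √11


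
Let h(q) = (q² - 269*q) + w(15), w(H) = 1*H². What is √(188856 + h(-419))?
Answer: √477353 ≈ 690.91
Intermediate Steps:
w(H) = H²
h(q) = 225 + q² - 269*q (h(q) = (q² - 269*q) + 15² = (q² - 269*q) + 225 = 225 + q² - 269*q)
√(188856 + h(-419)) = √(188856 + (225 + (-419)² - 269*(-419))) = √(188856 + (225 + 175561 + 112711)) = √(188856 + 288497) = √477353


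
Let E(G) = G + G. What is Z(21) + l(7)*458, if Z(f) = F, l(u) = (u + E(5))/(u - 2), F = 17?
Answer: 7871/5 ≈ 1574.2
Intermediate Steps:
E(G) = 2*G
l(u) = (10 + u)/(-2 + u) (l(u) = (u + 2*5)/(u - 2) = (u + 10)/(-2 + u) = (10 + u)/(-2 + u))
Z(f) = 17
Z(21) + l(7)*458 = 17 + ((10 + 7)/(-2 + 7))*458 = 17 + (17/5)*458 = 17 + 7786/5 = 7871/5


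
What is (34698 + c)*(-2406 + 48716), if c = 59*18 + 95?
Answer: 1660445050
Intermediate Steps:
c = 1157 (c = 1062 + 95 = 1157)
(34698 + c)*(-2406 + 48716) = (34698 + 1157)*(-2406 + 48716) = 35855*46310 = 1660445050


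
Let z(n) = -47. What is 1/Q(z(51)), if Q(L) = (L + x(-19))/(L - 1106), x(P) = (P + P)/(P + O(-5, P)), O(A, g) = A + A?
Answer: 33437/1325 ≈ 25.235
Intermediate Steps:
O(A, g) = 2*A
x(P) = 2*P/(-10 + P) (x(P) = (P + P)/(P + 2*(-5)) = (2*P)/(P - 10) = (2*P)/(-10 + P) = 2*P/(-10 + P))
Q(L) = (38/29 + L)/(-1106 + L) (Q(L) = (L + 2*(-19)/(-10 - 19))/(L - 1106) = (L + 2*(-19)/(-29))/(-1106 + L) = (L + 2*(-19)*(-1/29))/(-1106 + L) = (L + 38/29)/(-1106 + L) = (38/29 + L)/(-1106 + L))
1/Q(z(51)) = 1/((38/29 - 47)/(-1106 - 47)) = 1/(-1325/29/(-1153)) = 1/(-1/1153*(-1325/29)) = 1/(1325/33437) = 33437/1325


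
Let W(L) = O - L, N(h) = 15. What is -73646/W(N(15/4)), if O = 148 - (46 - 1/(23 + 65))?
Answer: -6480848/7657 ≈ -846.40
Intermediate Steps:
O = 8977/88 (O = 148 - (46 - 1/88) = 148 - 1*4047/88 = 148 - 4047/88 = 8977/88 ≈ 102.01)
W(L) = 8977/88 - L
-73646/W(N(15/4)) = -73646/(8977/88 - 1*15) = -73646/(8977/88 - 15) = -73646/7657/88 = -73646*88/7657 = -6480848/7657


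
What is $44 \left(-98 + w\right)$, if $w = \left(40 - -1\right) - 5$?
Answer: $-2728$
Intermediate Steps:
$w = 36$ ($w = \left(40 + \left(-5 + 6\right)\right) - 5 = \left(40 + 1\right) - 5 = 41 - 5 = 36$)
$44 \left(-98 + w\right) = 44 \left(-98 + 36\right) = 44 \left(-62\right) = -2728$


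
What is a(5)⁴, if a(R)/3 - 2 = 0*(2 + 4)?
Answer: 1296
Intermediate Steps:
a(R) = 6 (a(R) = 6 + 3*(0*(2 + 4)) = 6 + 3*(0*6) = 6 + 3*0 = 6 + 0 = 6)
a(5)⁴ = 6⁴ = 1296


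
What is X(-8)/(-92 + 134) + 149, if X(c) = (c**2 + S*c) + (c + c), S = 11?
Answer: 3109/21 ≈ 148.05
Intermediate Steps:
X(c) = c**2 + 13*c (X(c) = (c**2 + 11*c) + (c + c) = (c**2 + 11*c) + 2*c = c**2 + 13*c)
X(-8)/(-92 + 134) + 149 = (-8*(13 - 8))/(-92 + 134) + 149 = -8*5/42 + 149 = -40*1/42 + 149 = -20/21 + 149 = 3109/21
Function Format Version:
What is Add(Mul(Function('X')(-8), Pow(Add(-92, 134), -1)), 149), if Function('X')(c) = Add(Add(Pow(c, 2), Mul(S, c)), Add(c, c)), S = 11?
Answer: Rational(3109, 21) ≈ 148.05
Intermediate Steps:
Function('X')(c) = Add(Pow(c, 2), Mul(13, c)) (Function('X')(c) = Add(Add(Pow(c, 2), Mul(11, c)), Add(c, c)) = Add(Add(Pow(c, 2), Mul(11, c)), Mul(2, c)) = Add(Pow(c, 2), Mul(13, c)))
Add(Mul(Function('X')(-8), Pow(Add(-92, 134), -1)), 149) = Add(Mul(Mul(-8, Add(13, -8)), Pow(Add(-92, 134), -1)), 149) = Add(Mul(Mul(-8, 5), Pow(42, -1)), 149) = Add(Mul(-40, Rational(1, 42)), 149) = Add(Rational(-20, 21), 149) = Rational(3109, 21)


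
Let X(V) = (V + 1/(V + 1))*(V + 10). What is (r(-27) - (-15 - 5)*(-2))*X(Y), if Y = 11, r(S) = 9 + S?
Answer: -26999/2 ≈ -13500.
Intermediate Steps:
X(V) = (10 + V)*(V + 1/(1 + V)) (X(V) = (V + 1/(1 + V))*(10 + V) = (10 + V)*(V + 1/(1 + V)))
(r(-27) - (-15 - 5)*(-2))*X(Y) = ((9 - 27) - (-15 - 5)*(-2))*((10 + 11**3 + 11*11 + 11*11**2)/(1 + 11)) = (-18 - (-20)*(-2))*((10 + 1331 + 121 + 11*121)/12) = (-18 - 1*40)*((10 + 1331 + 121 + 1331)/12) = (-18 - 40)*((1/12)*2793) = -58*931/4 = -26999/2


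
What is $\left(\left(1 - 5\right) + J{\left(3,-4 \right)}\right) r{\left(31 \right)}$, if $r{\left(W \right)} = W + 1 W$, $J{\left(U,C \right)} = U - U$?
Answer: $-248$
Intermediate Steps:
$J{\left(U,C \right)} = 0$
$r{\left(W \right)} = 2 W$ ($r{\left(W \right)} = W + W = 2 W$)
$\left(\left(1 - 5\right) + J{\left(3,-4 \right)}\right) r{\left(31 \right)} = \left(\left(1 - 5\right) + 0\right) 2 \cdot 31 = \left(-4 + 0\right) 62 = \left(-4\right) 62 = -248$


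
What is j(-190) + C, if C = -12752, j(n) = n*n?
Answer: 23348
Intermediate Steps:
j(n) = n²
j(-190) + C = (-190)² - 12752 = 36100 - 12752 = 23348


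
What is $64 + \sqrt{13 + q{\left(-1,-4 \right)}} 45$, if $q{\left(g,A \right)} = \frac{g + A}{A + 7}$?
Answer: $64 + 15 \sqrt{102} \approx 215.49$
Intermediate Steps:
$q{\left(g,A \right)} = \frac{A + g}{7 + A}$
$64 + \sqrt{13 + q{\left(-1,-4 \right)}} 45 = 64 + \sqrt{13 + \frac{-4 - 1}{7 - 4}} \cdot 45 = 64 + \sqrt{13 + \frac{1}{3} \left(-5\right)} 45 = 64 + \sqrt{13 - \frac{5}{3}} \cdot 45 = 64 + \sqrt{\frac{34}{3}} \cdot 45 = 64 + \frac{\sqrt{102}}{3} \cdot 45 = 64 + 15 \sqrt{102}$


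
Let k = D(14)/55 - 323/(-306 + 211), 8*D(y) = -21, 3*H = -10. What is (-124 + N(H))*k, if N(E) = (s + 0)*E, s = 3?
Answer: -19765/44 ≈ -449.20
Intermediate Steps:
H = -10/3 (H = (⅓)*(-10) = -10/3 ≈ -3.3333)
D(y) = -21/8 (D(y) = (⅛)*(-21) = -21/8)
N(E) = 3*E (N(E) = (3 + 0)*E = 3*E)
k = 295/88 (k = -21/8/55 - 323/(-306 + 211) = -21/8*1/55 - 323/(-95) = -21/440 - 323*(-1/95) = -21/440 + 17/5 = 295/88 ≈ 3.3523)
(-124 + N(H))*k = (-124 + 3*(-10/3))*(295/88) = (-124 - 10)*(295/88) = -134*295/88 = -19765/44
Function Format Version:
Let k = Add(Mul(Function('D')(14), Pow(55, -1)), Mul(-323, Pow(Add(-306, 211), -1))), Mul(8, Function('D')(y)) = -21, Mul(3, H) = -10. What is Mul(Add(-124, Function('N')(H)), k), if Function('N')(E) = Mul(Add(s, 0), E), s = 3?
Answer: Rational(-19765, 44) ≈ -449.20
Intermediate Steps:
H = Rational(-10, 3) (H = Mul(Rational(1, 3), -10) = Rational(-10, 3) ≈ -3.3333)
Function('D')(y) = Rational(-21, 8) (Function('D')(y) = Mul(Rational(1, 8), -21) = Rational(-21, 8))
Function('N')(E) = Mul(3, E) (Function('N')(E) = Mul(Add(3, 0), E) = Mul(3, E))
k = Rational(295, 88) (k = Add(Mul(Rational(-21, 8), Pow(55, -1)), Mul(-323, Pow(Add(-306, 211), -1))) = Add(Mul(Rational(-21, 8), Rational(1, 55)), Mul(-323, Pow(-95, -1))) = Add(Rational(-21, 440), Mul(-323, Rational(-1, 95))) = Add(Rational(-21, 440), Rational(17, 5)) = Rational(295, 88) ≈ 3.3523)
Mul(Add(-124, Function('N')(H)), k) = Mul(Add(-124, Mul(3, Rational(-10, 3))), Rational(295, 88)) = Mul(Add(-124, -10), Rational(295, 88)) = Mul(-134, Rational(295, 88)) = Rational(-19765, 44)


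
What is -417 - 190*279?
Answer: -53427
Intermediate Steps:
-417 - 190*279 = -417 - 53010 = -53427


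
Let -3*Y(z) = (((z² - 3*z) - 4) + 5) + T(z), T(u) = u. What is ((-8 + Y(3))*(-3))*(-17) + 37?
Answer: -439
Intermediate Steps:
Y(z) = -⅓ - z²/3 + 2*z/3 (Y(z) = -((((z² - 3*z) - 4) + 5) + z)/3 = -(((-4 + z² - 3*z) + 5) + z)/3 = -((1 + z² - 3*z) + z)/3 = -(1 + z² - 2*z)/3 = -⅓ - z²/3 + 2*z/3)
((-8 + Y(3))*(-3))*(-17) + 37 = ((-8 + (-⅓ - ⅓*3² + (⅔)*3))*(-3))*(-17) + 37 = ((-8 + (-⅓ - ⅓*9 + 2))*(-3))*(-17) + 37 = ((-8 + (-⅓ - 3 + 2))*(-3))*(-17) + 37 = ((-8 - 4/3)*(-3))*(-17) + 37 = -28/3*(-3)*(-17) + 37 = 28*(-17) + 37 = -476 + 37 = -439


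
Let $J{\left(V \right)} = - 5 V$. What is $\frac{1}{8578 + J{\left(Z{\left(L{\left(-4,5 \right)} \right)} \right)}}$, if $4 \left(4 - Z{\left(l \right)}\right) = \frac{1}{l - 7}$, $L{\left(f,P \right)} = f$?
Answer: $\frac{44}{376547} \approx 0.00011685$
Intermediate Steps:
$Z{\left(l \right)} = 4 - \frac{1}{4 \left(-7 + l\right)}$ ($Z{\left(l \right)} = 4 - \frac{1}{4 \left(l - 7\right)} = 4 - \frac{1}{4 \left(-7 + l\right)}$)
$\frac{1}{8578 + J{\left(Z{\left(L{\left(-4,5 \right)} \right)} \right)}} = \frac{1}{8578 - 5 \frac{-113 + 16 \left(-4\right)}{4 \left(-7 - 4\right)}} = \frac{1}{8578 - 5 \frac{-113 - 64}{4 \left(-11\right)}} = \frac{1}{8578 - 5 \cdot \frac{1}{4} \left(- \frac{1}{11}\right) \left(-177\right)} = \frac{1}{8578 - \frac{885}{44}} = \frac{1}{\frac{376547}{44}} = \frac{44}{376547}$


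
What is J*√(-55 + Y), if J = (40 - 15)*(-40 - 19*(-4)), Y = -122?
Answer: 900*I*√177 ≈ 11974.0*I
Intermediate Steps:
J = 900 (J = 25*(-40 + 76) = 25*36 = 900)
J*√(-55 + Y) = 900*√(-55 - 122) = 900*√(-177) = 900*(I*√177) = 900*I*√177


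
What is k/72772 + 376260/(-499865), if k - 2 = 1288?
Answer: -2673636687/3637617578 ≈ -0.73500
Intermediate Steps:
k = 1290 (k = 2 + 1288 = 1290)
k/72772 + 376260/(-499865) = 1290/72772 + 376260/(-499865) = 1290*(1/72772) + 376260*(-1/499865) = 645/36386 - 75252/99973 = -2673636687/3637617578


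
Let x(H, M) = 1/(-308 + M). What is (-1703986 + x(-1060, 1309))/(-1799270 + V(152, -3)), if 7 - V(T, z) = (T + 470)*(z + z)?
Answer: 1705689985/1797326531 ≈ 0.94901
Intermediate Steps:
V(T, z) = 7 - 2*z*(470 + T) (V(T, z) = 7 - (T + 470)*(z + z) = 7 - (470 + T)*2*z = 7 - 2*z*(470 + T))
(-1703986 + x(-1060, 1309))/(-1799270 + V(152, -3)) = (-1703986 + 1/(-308 + 1309))/(-1799270 + (7 - 940*(-3) - 2*152*(-3))) = (-1703986 + 1/1001)/(-1799270 + (7 + 2820 + 912)) = (-1703986 + 1/1001)/(-1799270 + 3739) = -1705689985/1001/(-1795531) = -1705689985/1001*(-1/1795531) = 1705689985/1797326531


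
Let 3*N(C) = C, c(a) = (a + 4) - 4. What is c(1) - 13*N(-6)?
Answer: 27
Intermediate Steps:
c(a) = a (c(a) = (4 + a) - 4 = a)
N(C) = C/3
c(1) - 13*N(-6) = 1 - 13*(-6)/3 = 1 - 13*(-2) = 1 + 26 = 27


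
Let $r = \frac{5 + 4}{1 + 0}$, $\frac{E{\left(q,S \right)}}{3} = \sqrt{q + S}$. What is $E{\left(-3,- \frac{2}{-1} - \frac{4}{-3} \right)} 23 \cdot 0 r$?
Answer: $0$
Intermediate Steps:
$E{\left(q,S \right)} = 3 \sqrt{S + q}$ ($E{\left(q,S \right)} = 3 \sqrt{q + S} = 3 \sqrt{S + q}$)
$r = 9$ ($r = \frac{9}{1} = 9 \cdot 1 = 9$)
$E{\left(-3,- \frac{2}{-1} - \frac{4}{-3} \right)} 23 \cdot 0 r = 3 \sqrt{\left(- \frac{2}{-1} - \frac{4}{-3}\right) - 3} \cdot 23 \cdot 0 \cdot 9 = 3 \sqrt{\left(\left(-2\right) \left(-1\right) - - \frac{4}{3}\right) - 3} \cdot 23 \cdot 0 = 3 \sqrt{\left(2 + \frac{4}{3}\right) - 3} \cdot 23 \cdot 0 = 3 \sqrt{\frac{10}{3} - 3} \cdot 23 \cdot 0 = \frac{3}{\sqrt{3}} \cdot 23 \cdot 0 = 3 \frac{\sqrt{3}}{3} \cdot 23 \cdot 0 = \sqrt{3} \cdot 23 \cdot 0 = 23 \sqrt{3} \cdot 0 = 0$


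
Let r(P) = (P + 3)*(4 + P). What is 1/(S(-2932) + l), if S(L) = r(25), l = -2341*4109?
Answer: -1/9618357 ≈ -1.0397e-7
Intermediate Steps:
l = -9619169
r(P) = (3 + P)*(4 + P)
S(L) = 812 (S(L) = 12 + 25**2 + 7*25 = 12 + 625 + 175 = 812)
1/(S(-2932) + l) = 1/(812 - 9619169) = 1/(-9618357) = -1/9618357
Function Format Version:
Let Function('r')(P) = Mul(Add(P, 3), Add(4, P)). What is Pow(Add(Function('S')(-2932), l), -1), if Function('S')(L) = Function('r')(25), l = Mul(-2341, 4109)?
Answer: Rational(-1, 9618357) ≈ -1.0397e-7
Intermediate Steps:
l = -9619169
Function('r')(P) = Mul(Add(3, P), Add(4, P))
Function('S')(L) = 812 (Function('S')(L) = Add(12, Pow(25, 2), Mul(7, 25)) = Add(12, 625, 175) = 812)
Pow(Add(Function('S')(-2932), l), -1) = Pow(Add(812, -9619169), -1) = Pow(-9618357, -1) = Rational(-1, 9618357)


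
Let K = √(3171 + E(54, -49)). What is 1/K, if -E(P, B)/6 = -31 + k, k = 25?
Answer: √3207/3207 ≈ 0.017658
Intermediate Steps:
E(P, B) = 36 (E(P, B) = -6*(-31 + 25) = -6*(-6) = 36)
K = √3207 (K = √(3171 + 36) = √3207 ≈ 56.630)
1/K = 1/(√3207) = √3207/3207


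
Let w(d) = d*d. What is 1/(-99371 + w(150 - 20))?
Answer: -1/82471 ≈ -1.2125e-5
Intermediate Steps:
w(d) = d²
1/(-99371 + w(150 - 20)) = 1/(-99371 + (150 - 20)²) = 1/(-99371 + 130²) = 1/(-99371 + 16900) = 1/(-82471) = -1/82471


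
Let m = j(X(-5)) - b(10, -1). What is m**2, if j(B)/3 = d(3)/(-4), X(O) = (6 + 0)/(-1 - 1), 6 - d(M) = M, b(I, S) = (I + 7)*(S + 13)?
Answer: 680625/16 ≈ 42539.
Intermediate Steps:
b(I, S) = (7 + I)*(13 + S)
d(M) = 6 - M
X(O) = -3 (X(O) = 6/(-2) = 6*(-1/2) = -3)
j(B) = -9/4 (j(B) = 3*((6 - 1*3)/(-4)) = 3*((6 - 3)*(-1/4)) = 3*(3*(-1/4)) = 3*(-3/4) = -9/4)
m = -825/4 (m = -9/4 - (91 + 7*(-1) + 13*10 + 10*(-1)) = -9/4 - (91 - 7 + 130 - 10) = -9/4 - 1*204 = -9/4 - 204 = -825/4 ≈ -206.25)
m**2 = (-825/4)**2 = 680625/16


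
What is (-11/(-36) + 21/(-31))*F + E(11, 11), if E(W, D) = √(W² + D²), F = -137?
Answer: 56855/1116 + 11*√2 ≈ 66.502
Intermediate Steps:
E(W, D) = √(D² + W²)
(-11/(-36) + 21/(-31))*F + E(11, 11) = (-11/(-36) + 21/(-31))*(-137) + √(11² + 11²) = (-11*(-1/36) + 21*(-1/31))*(-137) + √(121 + 121) = (11/36 - 21/31)*(-137) + √242 = -415/1116*(-137) + 11*√2 = 56855/1116 + 11*√2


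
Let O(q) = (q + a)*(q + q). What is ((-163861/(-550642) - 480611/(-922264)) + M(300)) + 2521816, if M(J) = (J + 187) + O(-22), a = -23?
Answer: 14906110028900845/5905084808 ≈ 2.5243e+6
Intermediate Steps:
O(q) = 2*q*(-23 + q) (O(q) = (q - 23)*(q + q) = (-23 + q)*(2*q) = 2*q*(-23 + q))
M(J) = 2167 + J (M(J) = (J + 187) + 2*(-22)*(-23 - 22) = (187 + J) + 2*(-22)*(-45) = (187 + J) + 1980 = 2167 + J)
((-163861/(-550642) - 480611/(-922264)) + M(300)) + 2521816 = ((-163861/(-550642) - 480611/(-922264)) + (2167 + 300)) + 2521816 = ((-163861*(-1/550642) - 480611*(-1/922264)) + 2467) + 2521816 = ((163861/550642 + 11177/21448) + 2467) + 2521816 = (4834508181/5905084808 + 2467) + 2521816 = 14572678729517/5905084808 + 2521816 = 14906110028900845/5905084808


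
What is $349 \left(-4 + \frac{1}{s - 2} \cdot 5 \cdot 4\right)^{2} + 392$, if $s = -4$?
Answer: $\frac{172444}{9} \approx 19160.0$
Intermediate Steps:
$349 \left(-4 + \frac{1}{s - 2} \cdot 5 \cdot 4\right)^{2} + 392 = 349 \left(-4 + \frac{1}{-4 - 2} \cdot 5 \cdot 4\right)^{2} + 392 = 349 \left(-4 + \frac{1}{-6} \cdot 5 \cdot 4\right)^{2} + 392 = 349 \left(-4 + \left(- \frac{1}{6}\right) 5 \cdot 4\right)^{2} + 392 = 349 \left(-4 - \frac{10}{3}\right)^{2} + 392 = 349 \left(- \frac{22}{3}\right)^{2} + 392 = 349 \cdot \frac{484}{9} + 392 = \frac{168916}{9} + 392 = \frac{172444}{9}$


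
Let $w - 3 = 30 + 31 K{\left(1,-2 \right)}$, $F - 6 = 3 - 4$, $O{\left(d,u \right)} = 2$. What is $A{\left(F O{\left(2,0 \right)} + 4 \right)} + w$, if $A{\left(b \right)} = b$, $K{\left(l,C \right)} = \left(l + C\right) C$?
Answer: $109$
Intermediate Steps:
$K{\left(l,C \right)} = C \left(C + l\right)$ ($K{\left(l,C \right)} = \left(C + l\right) C = C \left(C + l\right)$)
$F = 5$ ($F = 6 + \left(3 - 4\right) = 6 - 1 = 5$)
$w = 95$ ($w = 3 + \left(30 + 31 \left(- 2 \left(-2 + 1\right)\right)\right) = 3 + \left(30 + 31 \left(\left(-2\right) \left(-1\right)\right)\right) = 3 + \left(30 + 31 \cdot 2\right) = 3 + \left(30 + 62\right) = 3 + 92 = 95$)
$A{\left(F O{\left(2,0 \right)} + 4 \right)} + w = \left(5 \cdot 2 + 4\right) + 95 = \left(10 + 4\right) + 95 = 14 + 95 = 109$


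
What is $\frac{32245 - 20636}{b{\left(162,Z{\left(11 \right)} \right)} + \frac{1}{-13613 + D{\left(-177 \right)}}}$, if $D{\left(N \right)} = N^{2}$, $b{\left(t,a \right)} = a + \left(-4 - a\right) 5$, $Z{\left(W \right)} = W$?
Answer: $- \frac{205665044}{1133823} \approx -181.39$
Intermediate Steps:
$b{\left(t,a \right)} = -20 - 4 a$ ($b{\left(t,a \right)} = a - \left(20 + 5 a\right) = -20 - 4 a$)
$\frac{32245 - 20636}{b{\left(162,Z{\left(11 \right)} \right)} + \frac{1}{-13613 + D{\left(-177 \right)}}} = \frac{32245 - 20636}{\left(-20 - 44\right) + \frac{1}{-13613 + \left(-177\right)^{2}}} = \frac{11609}{\left(-20 - 44\right) + \frac{1}{-13613 + 31329}} = \frac{11609}{-64 + \frac{1}{17716}} = \frac{11609}{- \frac{1133823}{17716}} = 11609 \left(- \frac{17716}{1133823}\right) = - \frac{205665044}{1133823}$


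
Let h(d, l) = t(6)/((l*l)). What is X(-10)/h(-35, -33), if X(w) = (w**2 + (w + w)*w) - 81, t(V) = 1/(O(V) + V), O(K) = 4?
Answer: 2384910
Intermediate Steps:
t(V) = 1/(4 + V)
h(d, l) = 1/(10*l**2) (h(d, l) = 1/((4 + 6)*((l*l))) = 1/(10*(l**2)) = 1/(10*l**2))
X(w) = -81 + 3*w**2 (X(w) = (w**2 + (2*w)*w) - 81 = (w**2 + 2*w**2) - 81 = 3*w**2 - 81 = -81 + 3*w**2)
X(-10)/h(-35, -33) = (-81 + 3*(-10)**2)/(((1/10)/(-33)**2)) = (-81 + 3*100)/(((1/10)*(1/1089))) = (-81 + 300)/(1/10890) = 219*10890 = 2384910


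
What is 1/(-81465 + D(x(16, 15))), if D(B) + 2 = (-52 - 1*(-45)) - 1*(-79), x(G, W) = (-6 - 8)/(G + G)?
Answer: -1/81395 ≈ -1.2286e-5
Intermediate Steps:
x(G, W) = -7/G (x(G, W) = -14*1/(2*G) = -7/G)
D(B) = 70 (D(B) = -2 + ((-52 - 1*(-45)) - 1*(-79)) = -2 + ((-52 + 45) + 79) = -2 + (-7 + 79) = -2 + 72 = 70)
1/(-81465 + D(x(16, 15))) = 1/(-81465 + 70) = 1/(-81395) = -1/81395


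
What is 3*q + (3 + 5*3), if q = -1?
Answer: 15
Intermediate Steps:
3*q + (3 + 5*3) = 3*(-1) + (3 + 5*3) = -3 + (3 + 15) = -3 + 18 = 15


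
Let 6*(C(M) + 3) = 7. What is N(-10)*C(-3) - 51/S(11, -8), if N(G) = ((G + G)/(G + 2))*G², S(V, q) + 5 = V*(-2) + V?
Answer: -21847/48 ≈ -455.15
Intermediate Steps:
S(V, q) = -5 - V (S(V, q) = -5 + (V*(-2) + V) = -5 + (-2*V + V) = -5 - V)
N(G) = 2*G³/(2 + G) (N(G) = ((2*G)/(2 + G))*G² = (2*G/(2 + G))*G² = 2*G³/(2 + G))
C(M) = -11/6 (C(M) = -3 + (⅙)*7 = -3 + 7/6 = -11/6)
N(-10)*C(-3) - 51/S(11, -8) = (2*(-10)³/(2 - 10))*(-11/6) - 51/(-5 - 1*11) = (2*(-1000)/(-8))*(-11/6) - 51/(-5 - 11) = (2*(-1000)*(-⅛))*(-11/6) - 51/(-16) = 250*(-11/6) - 51*(-1/16) = -1375/3 + 51/16 = -21847/48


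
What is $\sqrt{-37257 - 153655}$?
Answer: $8 i \sqrt{2983} \approx 436.93 i$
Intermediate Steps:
$\sqrt{-37257 - 153655} = \sqrt{-190912} = 8 i \sqrt{2983}$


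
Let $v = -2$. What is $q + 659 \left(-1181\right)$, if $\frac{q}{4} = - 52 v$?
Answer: $-777863$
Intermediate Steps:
$q = 416$ ($q = 4 \left(\left(-52\right) \left(-2\right)\right) = 4 \cdot 104 = 416$)
$q + 659 \left(-1181\right) = 416 + 659 \left(-1181\right) = 416 - 778279 = -777863$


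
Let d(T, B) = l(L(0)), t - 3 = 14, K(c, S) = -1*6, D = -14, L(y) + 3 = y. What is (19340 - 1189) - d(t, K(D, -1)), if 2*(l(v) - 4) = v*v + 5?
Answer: 18140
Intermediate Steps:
L(y) = -3 + y
K(c, S) = -6
t = 17 (t = 3 + 14 = 17)
l(v) = 13/2 + v²/2 (l(v) = 4 + (v*v + 5)/2 = 4 + (v² + 5)/2 = 4 + (5 + v²)/2 = 4 + (5/2 + v²/2) = 13/2 + v²/2)
d(T, B) = 11 (d(T, B) = 13/2 + (-3 + 0)²/2 = 13/2 + (½)*(-3)² = 13/2 + (½)*9 = 13/2 + 9/2 = 11)
(19340 - 1189) - d(t, K(D, -1)) = (19340 - 1189) - 1*11 = 18151 - 11 = 18140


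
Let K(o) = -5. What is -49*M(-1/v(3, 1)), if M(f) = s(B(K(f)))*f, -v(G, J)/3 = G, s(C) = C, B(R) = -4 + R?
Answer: 49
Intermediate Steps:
v(G, J) = -3*G
M(f) = -9*f (M(f) = (-4 - 5)*f = -9*f)
-49*M(-1/v(3, 1)) = -(-441)*(-1/((-3*3))) = -(-441)*(-1/(-9)) = -(-441)*(-1*(-⅑)) = -(-441)/9 = -49*(-1) = 49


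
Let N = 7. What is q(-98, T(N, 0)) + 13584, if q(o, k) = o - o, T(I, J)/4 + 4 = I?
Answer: 13584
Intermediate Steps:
T(I, J) = -16 + 4*I
q(o, k) = 0
q(-98, T(N, 0)) + 13584 = 0 + 13584 = 13584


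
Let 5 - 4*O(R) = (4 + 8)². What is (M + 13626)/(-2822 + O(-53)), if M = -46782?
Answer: 44208/3809 ≈ 11.606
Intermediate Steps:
O(R) = -139/4 (O(R) = 5/4 - (4 + 8)²/4 = 5/4 - ¼*12² = 5/4 - ¼*144 = 5/4 - 36 = -139/4)
(M + 13626)/(-2822 + O(-53)) = (-46782 + 13626)/(-2822 - 139/4) = -33156/(-11427/4) = -33156*(-4/11427) = 44208/3809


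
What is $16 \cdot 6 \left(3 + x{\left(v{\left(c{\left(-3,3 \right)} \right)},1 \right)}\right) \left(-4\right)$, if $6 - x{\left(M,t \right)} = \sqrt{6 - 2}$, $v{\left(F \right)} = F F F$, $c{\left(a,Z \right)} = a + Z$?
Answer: $-2688$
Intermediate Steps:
$c{\left(a,Z \right)} = Z + a$
$v{\left(F \right)} = F^{3}$ ($v{\left(F \right)} = F^{2} F = F^{3}$)
$x{\left(M,t \right)} = 4$ ($x{\left(M,t \right)} = 6 - \sqrt{6 - 2} = 6 - \sqrt{4} = 6 - 2 = 4$)
$16 \cdot 6 \left(3 + x{\left(v{\left(c{\left(-3,3 \right)} \right)},1 \right)}\right) \left(-4\right) = 16 \cdot 6 \left(3 + 4\right) \left(-4\right) = 16 \cdot 6 \cdot 7 \left(-4\right) = 16 \cdot 42 \left(-4\right) = 672 \left(-4\right) = -2688$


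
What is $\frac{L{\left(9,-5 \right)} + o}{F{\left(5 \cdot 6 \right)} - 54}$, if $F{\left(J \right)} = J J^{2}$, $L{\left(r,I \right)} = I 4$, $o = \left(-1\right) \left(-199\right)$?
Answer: $\frac{179}{26946} \approx 0.0066429$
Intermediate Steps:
$o = 199$
$L{\left(r,I \right)} = 4 I$
$F{\left(J \right)} = J^{3}$
$\frac{L{\left(9,-5 \right)} + o}{F{\left(5 \cdot 6 \right)} - 54} = \frac{4 \left(-5\right) + 199}{\left(5 \cdot 6\right)^{3} - 54} = \frac{-20 + 199}{30^{3} - 54} = \frac{179}{27000 - 54} = \frac{179}{26946}$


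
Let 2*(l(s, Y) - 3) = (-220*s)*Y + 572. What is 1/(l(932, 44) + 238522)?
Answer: -1/4272069 ≈ -2.3408e-7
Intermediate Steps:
l(s, Y) = 289 - 110*Y*s (l(s, Y) = 3 + ((-220*s)*Y + 572)/2 = 3 + (-220*Y*s + 572)/2 = 3 + (572 - 220*Y*s)/2 = 3 + (286 - 110*Y*s) = 289 - 110*Y*s)
1/(l(932, 44) + 238522) = 1/((289 - 110*44*932) + 238522) = 1/((289 - 4510880) + 238522) = 1/(-4510591 + 238522) = 1/(-4272069) = -1/4272069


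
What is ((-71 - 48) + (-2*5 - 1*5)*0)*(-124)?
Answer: 14756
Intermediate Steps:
((-71 - 48) + (-2*5 - 1*5)*0)*(-124) = (-119 + (-10 - 5)*0)*(-124) = (-119 - 15*0)*(-124) = (-119 + 0)*(-124) = -119*(-124) = 14756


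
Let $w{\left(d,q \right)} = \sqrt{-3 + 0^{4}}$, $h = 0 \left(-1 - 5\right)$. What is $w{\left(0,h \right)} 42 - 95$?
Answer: $-95 + 42 i \sqrt{3} \approx -95.0 + 72.746 i$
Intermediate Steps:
$h = 0$ ($h = 0 \left(-6\right) = 0$)
$w{\left(d,q \right)} = i \sqrt{3}$ ($w{\left(d,q \right)} = \sqrt{-3 + 0} = \sqrt{-3} = i \sqrt{3}$)
$w{\left(0,h \right)} 42 - 95 = i \sqrt{3} \cdot 42 - 95 = 42 i \sqrt{3} - 95 = -95 + 42 i \sqrt{3}$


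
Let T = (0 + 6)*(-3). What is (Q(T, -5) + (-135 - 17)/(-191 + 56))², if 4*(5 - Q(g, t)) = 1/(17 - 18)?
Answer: 11854249/291600 ≈ 40.652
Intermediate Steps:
T = -18 (T = 6*(-3) = -18)
Q(g, t) = 21/4 (Q(g, t) = 5 - 1/(4*(17 - 18)) = 5 - ¼/(-1) = 5 - ¼*(-1) = 5 + ¼ = 21/4)
(Q(T, -5) + (-135 - 17)/(-191 + 56))² = (21/4 + (-135 - 17)/(-191 + 56))² = (21/4 - 152/(-135))² = (21/4 - 152*(-1/135))² = (21/4 + 152/135)² = (3443/540)² = 11854249/291600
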